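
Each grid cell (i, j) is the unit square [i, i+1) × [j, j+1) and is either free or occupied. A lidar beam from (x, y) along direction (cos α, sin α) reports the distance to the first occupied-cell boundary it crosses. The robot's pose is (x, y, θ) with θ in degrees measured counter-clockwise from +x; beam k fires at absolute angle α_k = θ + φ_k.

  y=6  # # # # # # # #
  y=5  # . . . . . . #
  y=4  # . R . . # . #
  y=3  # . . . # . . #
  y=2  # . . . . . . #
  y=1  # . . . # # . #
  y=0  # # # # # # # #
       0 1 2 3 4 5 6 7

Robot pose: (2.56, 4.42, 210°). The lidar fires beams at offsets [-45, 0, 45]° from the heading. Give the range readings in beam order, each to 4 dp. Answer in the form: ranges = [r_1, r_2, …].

beam 1: φ=-45°, α=165°
  d=(-0.9659,0.2588)  start (2,4)  tX=0.5798 tY=2.2409  stride 1/|dx|=1.0353 1/|dy|=3.8637
    cross x-line → (1,4), t=0.5798
    cross x-line → (0,4), t=1.6150 (wall)
  → r_1 = 1.6150
beam 2: φ=0°, α=210°
  d=(-0.8660,-0.5000)  start (2,4)  tX=0.6466 tY=0.8400  stride 1/|dx|=1.1547 1/|dy|=2.0000
    cross x-line → (1,4), t=0.6466
    cross y-line → (1,3), t=0.8400
    cross x-line → (0,3), t=1.8013 (wall)
  → r_2 = 1.8013
beam 3: φ=45°, α=255°
  d=(-0.2588,-0.9659)  start (2,4)  tX=2.1637 tY=0.4348  stride 1/|dx|=3.8637 1/|dy|=1.0353
    cross y-line → (2,3), t=0.4348
    cross y-line → (2,2), t=1.4701
    cross x-line → (1,2), t=2.1637
    cross y-line → (1,1), t=2.5054
    cross y-line → (1,0), t=3.5406 (wall)
  → r_3 = 3.5406

ranges = [1.6150, 1.8013, 3.5406]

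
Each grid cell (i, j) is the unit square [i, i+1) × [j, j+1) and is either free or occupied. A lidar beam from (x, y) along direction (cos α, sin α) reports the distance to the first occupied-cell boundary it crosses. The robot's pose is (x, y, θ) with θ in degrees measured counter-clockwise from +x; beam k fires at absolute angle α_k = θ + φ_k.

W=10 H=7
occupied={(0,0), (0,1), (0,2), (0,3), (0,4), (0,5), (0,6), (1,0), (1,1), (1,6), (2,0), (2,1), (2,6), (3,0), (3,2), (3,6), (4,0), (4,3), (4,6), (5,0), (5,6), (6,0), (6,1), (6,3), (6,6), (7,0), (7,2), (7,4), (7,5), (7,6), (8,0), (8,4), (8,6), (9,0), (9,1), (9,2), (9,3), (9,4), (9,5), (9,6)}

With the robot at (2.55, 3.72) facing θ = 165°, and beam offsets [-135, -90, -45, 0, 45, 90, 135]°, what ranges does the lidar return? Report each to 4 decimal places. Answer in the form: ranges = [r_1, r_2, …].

beam 1: φ=-135°, α=30°
  d=(0.8660,0.5000)  start (2,3)  tX=0.5196 tY=0.5600  stride 1/|dx|=1.1547 1/|dy|=2.0000
    cross x-line → (3,3), t=0.5196
    cross y-line → (3,4), t=0.5600
    cross x-line → (4,4), t=1.6743
    cross y-line → (4,5), t=2.5600
    cross x-line → (5,5), t=2.8290
    cross x-line → (6,5), t=3.9837
    cross y-line → (6,6), t=4.5600 (wall)
  → r_1 = 4.5600
beam 2: φ=-90°, α=75°
  d=(0.2588,0.9659)  start (2,3)  tX=1.7387 tY=0.2899  stride 1/|dx|=3.8637 1/|dy|=1.0353
    cross y-line → (2,4), t=0.2899
    cross y-line → (2,5), t=1.3252
    cross x-line → (3,5), t=1.7387
    cross y-line → (3,6), t=2.3604 (wall)
  → r_2 = 2.3604
beam 3: φ=-45°, α=120°
  d=(-0.5000,0.8660)  start (2,3)  tX=1.1000 tY=0.3233  stride 1/|dx|=2.0000 1/|dy|=1.1547
    cross y-line → (2,4), t=0.3233
    cross x-line → (1,4), t=1.1000
    cross y-line → (1,5), t=1.4780
    cross y-line → (1,6), t=2.6327 (wall)
  → r_3 = 2.6327
beam 4: φ=0°, α=165°
  d=(-0.9659,0.2588)  start (2,3)  tX=0.5694 tY=1.0818  stride 1/|dx|=1.0353 1/|dy|=3.8637
    cross x-line → (1,3), t=0.5694
    cross y-line → (1,4), t=1.0818
    cross x-line → (0,4), t=1.6047 (wall)
  → r_4 = 1.6047
beam 5: φ=45°, α=210°
  d=(-0.8660,-0.5000)  start (2,3)  tX=0.6351 tY=1.4400  stride 1/|dx|=1.1547 1/|dy|=2.0000
    cross x-line → (1,3), t=0.6351
    cross y-line → (1,2), t=1.4400
    cross x-line → (0,2), t=1.7898 (wall)
  → r_5 = 1.7898
beam 6: φ=90°, α=255°
  d=(-0.2588,-0.9659)  start (2,3)  tX=2.1250 tY=0.7454  stride 1/|dx|=3.8637 1/|dy|=1.0353
    cross y-line → (2,2), t=0.7454
    cross y-line → (2,1), t=1.7807 (wall)
  → r_6 = 1.7807
beam 7: φ=135°, α=300°
  d=(0.5000,-0.8660)  start (2,3)  tX=0.9000 tY=0.8314  stride 1/|dx|=2.0000 1/|dy|=1.1547
    cross y-line → (2,2), t=0.8314
    cross x-line → (3,2), t=0.9000 (wall)
  → r_7 = 0.9000

ranges = [4.5600, 2.3604, 2.6327, 1.6047, 1.7898, 1.7807, 0.9000]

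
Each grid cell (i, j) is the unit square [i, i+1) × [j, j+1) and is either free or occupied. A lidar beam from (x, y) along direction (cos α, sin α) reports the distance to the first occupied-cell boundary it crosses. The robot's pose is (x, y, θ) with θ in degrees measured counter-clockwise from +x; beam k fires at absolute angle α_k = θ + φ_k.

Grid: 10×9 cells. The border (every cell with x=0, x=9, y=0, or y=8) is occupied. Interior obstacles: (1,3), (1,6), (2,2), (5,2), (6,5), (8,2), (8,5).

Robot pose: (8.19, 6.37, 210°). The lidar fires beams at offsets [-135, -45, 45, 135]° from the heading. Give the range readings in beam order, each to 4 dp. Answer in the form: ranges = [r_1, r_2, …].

ranges = [1.6875, 6.2978, 0.3831, 0.8386]

beam 1: φ=-135°, α=75°
  direction (0.2588, 0.9659); cell (8,6); t to first gridline: x 3.1296, y 0.6522 (then +3.8637 / +1.0353)
    (8,7) via y @ 0.6522
    (8,8) via y @ 1.6875  # hit
  → r_1 = 1.6875
beam 2: φ=-45°, α=165°
  direction (-0.9659, 0.2588); cell (8,6); t to first gridline: x 0.1967, y 2.4341 (then +1.0353 / +3.8637)
    (7,6) via x @ 0.1967
    (6,6) via x @ 1.2320
    (5,6) via x @ 2.2673
    (5,7) via y @ 2.4341
    (4,7) via x @ 3.3025
    (3,7) via x @ 4.3378
    (2,7) via x @ 5.3731
    (2,8) via y @ 6.2978  # hit
  → r_2 = 6.2978
beam 3: φ=45°, α=255°
  direction (-0.2588, -0.9659); cell (8,6); t to first gridline: x 0.7341, y 0.3831 (then +3.8637 / +1.0353)
    (8,5) via y @ 0.3831  # hit
  → r_3 = 0.3831
beam 4: φ=135°, α=345°
  direction (0.9659, -0.2588); cell (8,6); t to first gridline: x 0.8386, y 1.4296 (then +1.0353 / +3.8637)
    (9,6) via x @ 0.8386  # hit
  → r_4 = 0.8386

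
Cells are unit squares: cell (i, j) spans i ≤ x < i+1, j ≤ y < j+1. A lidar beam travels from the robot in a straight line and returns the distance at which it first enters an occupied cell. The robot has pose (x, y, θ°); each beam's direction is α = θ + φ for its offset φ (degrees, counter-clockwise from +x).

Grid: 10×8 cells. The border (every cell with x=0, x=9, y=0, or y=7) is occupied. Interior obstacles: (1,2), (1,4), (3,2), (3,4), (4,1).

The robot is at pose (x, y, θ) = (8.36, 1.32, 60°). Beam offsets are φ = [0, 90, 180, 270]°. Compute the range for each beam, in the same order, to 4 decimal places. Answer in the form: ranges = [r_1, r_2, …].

beam 1: φ=0°, α=60°
  d=(0.5000,0.8660)  start (8,1)  tX=1.2800 tY=0.7852  stride 1/|dx|=2.0000 1/|dy|=1.1547
    cross y-line → (8,2), t=0.7852
    cross x-line → (9,2), t=1.2800 (wall)
  → r_1 = 1.2800
beam 2: φ=90°, α=150°
  d=(-0.8660,0.5000)  start (8,1)  tX=0.4157 tY=1.3600  stride 1/|dx|=1.1547 1/|dy|=2.0000
    cross x-line → (7,1), t=0.4157
    cross y-line → (7,2), t=1.3600
    cross x-line → (6,2), t=1.5704
    cross x-line → (5,2), t=2.7251
    cross y-line → (5,3), t=3.3600
    cross x-line → (4,3), t=3.8798
    cross x-line → (3,3), t=5.0345
    cross y-line → (3,4), t=5.3600 (wall)
  → r_2 = 5.3600
beam 3: φ=180°, α=240°
  d=(-0.5000,-0.8660)  start (8,1)  tX=0.7200 tY=0.3695  stride 1/|dx|=2.0000 1/|dy|=1.1547
    cross y-line → (8,0), t=0.3695 (wall)
  → r_3 = 0.3695
beam 4: φ=270°, α=330°
  d=(0.8660,-0.5000)  start (8,1)  tX=0.7390 tY=0.6400  stride 1/|dx|=1.1547 1/|dy|=2.0000
    cross y-line → (8,0), t=0.6400 (wall)
  → r_4 = 0.6400

ranges = [1.2800, 5.3600, 0.3695, 0.6400]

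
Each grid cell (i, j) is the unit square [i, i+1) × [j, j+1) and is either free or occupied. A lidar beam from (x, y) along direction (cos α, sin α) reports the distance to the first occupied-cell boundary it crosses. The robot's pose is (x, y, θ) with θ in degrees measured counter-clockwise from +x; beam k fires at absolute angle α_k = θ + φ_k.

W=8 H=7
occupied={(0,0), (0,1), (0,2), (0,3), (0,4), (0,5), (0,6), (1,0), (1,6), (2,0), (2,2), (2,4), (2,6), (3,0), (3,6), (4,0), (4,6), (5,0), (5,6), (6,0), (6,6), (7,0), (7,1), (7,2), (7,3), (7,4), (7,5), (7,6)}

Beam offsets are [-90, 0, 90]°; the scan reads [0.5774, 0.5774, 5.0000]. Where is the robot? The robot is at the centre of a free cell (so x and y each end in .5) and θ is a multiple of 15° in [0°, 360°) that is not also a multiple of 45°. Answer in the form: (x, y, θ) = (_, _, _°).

(x, y, θ) = (6.5, 5.5, 120°)

Candidates: 28 free-cell centres × 16 headings = 448 poses. Raycast each; keep the one whose scan matches to 4 dp.
  (2.5, 5.5, 60°): beam 1 = 5.1962 ≠ 0.5774 ✗
  (6.5, 3.5, 75°): beam 1 = 0.5176 ≠ 0.5774 ✗
  (6.5, 2.5, 210°): beam 1 = 4.0415 ≠ 0.5774 ✗
  (5.5, 2.5, 195°): beam 1 = 3.6235 ≠ 0.5774 ✗
  (2.5, 1.5, 15°): beam 1 = 0.5176 ≠ 0.5774 ✗
  …
  (6.5, 5.5, 120°): r_1=0.5774, r_2=0.5774, r_3=5.0000 — all match ✓
No second candidate reproduces the full scan.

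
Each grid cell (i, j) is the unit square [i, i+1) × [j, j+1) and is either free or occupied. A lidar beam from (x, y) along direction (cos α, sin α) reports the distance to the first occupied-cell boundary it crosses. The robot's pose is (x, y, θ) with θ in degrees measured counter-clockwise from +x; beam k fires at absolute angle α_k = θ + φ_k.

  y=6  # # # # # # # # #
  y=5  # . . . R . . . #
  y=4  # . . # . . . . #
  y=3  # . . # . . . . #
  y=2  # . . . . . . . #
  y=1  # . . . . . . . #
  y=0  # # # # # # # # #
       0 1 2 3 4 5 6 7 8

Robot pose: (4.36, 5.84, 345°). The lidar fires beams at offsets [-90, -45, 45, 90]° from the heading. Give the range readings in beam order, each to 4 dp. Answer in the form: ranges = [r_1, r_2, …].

beam 1: φ=-90°, α=255°
  direction (-0.2588, -0.9659); cell (4,5); t to first gridline: x 1.3909, y 0.8696 (then +3.8637 / +1.0353)
    (4,4) via y @ 0.8696
    (3,4) via x @ 1.3909  # hit
  → r_1 = 1.3909
beam 2: φ=-45°, α=300°
  direction (0.5000, -0.8660); cell (4,5); t to first gridline: x 1.2800, y 0.9699 (then +2.0000 / +1.1547)
    (4,4) via y @ 0.9699
    (5,4) via x @ 1.2800
    (5,3) via y @ 2.1246
    (5,2) via y @ 3.2793
    (6,2) via x @ 3.2800
    (6,1) via y @ 4.4341
    (7,1) via x @ 5.2800
    (7,0) via y @ 5.5888  # hit
  → r_2 = 5.5888
beam 3: φ=45°, α=30°
  direction (0.8660, 0.5000); cell (4,5); t to first gridline: x 0.7390, y 0.3200 (then +1.1547 / +2.0000)
    (4,6) via y @ 0.3200  # hit
  → r_3 = 0.3200
beam 4: φ=90°, α=75°
  direction (0.2588, 0.9659); cell (4,5); t to first gridline: x 2.4728, y 0.1656 (then +3.8637 / +1.0353)
    (4,6) via y @ 0.1656  # hit
  → r_4 = 0.1656

ranges = [1.3909, 5.5888, 0.3200, 0.1656]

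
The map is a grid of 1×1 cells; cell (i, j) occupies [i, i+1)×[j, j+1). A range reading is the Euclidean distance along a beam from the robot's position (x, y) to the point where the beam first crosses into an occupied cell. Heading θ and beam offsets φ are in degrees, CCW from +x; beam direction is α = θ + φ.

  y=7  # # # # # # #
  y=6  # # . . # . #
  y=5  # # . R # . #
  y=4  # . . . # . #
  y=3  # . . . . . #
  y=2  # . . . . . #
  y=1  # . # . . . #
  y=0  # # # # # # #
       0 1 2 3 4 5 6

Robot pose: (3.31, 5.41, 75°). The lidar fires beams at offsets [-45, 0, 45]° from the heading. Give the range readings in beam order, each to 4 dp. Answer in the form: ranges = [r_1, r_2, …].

ranges = [0.7967, 1.6461, 1.8360]

beam 1: φ=-45°, α=30°
  dir = (cos 30°, sin 30°) = (0.8660, 0.5000); from cell (3,5)
  next x-line at t=0.7967, next y-line at t=1.1800; Δt_x=1.1547, Δt_y=2.0000
    x: enter (4,5) at t=0.7967 ← occupied
  → r_1 = 0.7967
beam 2: φ=0°, α=75°
  dir = (cos 75°, sin 75°) = (0.2588, 0.9659); from cell (3,5)
  next x-line at t=2.6660, next y-line at t=0.6108; Δt_x=3.8637, Δt_y=1.0353
    y: enter (3,6) at t=0.6108
    y: enter (3,7) at t=1.6461 ← occupied
  → r_2 = 1.6461
beam 3: φ=45°, α=120°
  dir = (cos 120°, sin 120°) = (-0.5000, 0.8660); from cell (3,5)
  next x-line at t=0.6200, next y-line at t=0.6813; Δt_x=2.0000, Δt_y=1.1547
    x: enter (2,5) at t=0.6200
    y: enter (2,6) at t=0.6813
    y: enter (2,7) at t=1.8360 ← occupied
  → r_3 = 1.8360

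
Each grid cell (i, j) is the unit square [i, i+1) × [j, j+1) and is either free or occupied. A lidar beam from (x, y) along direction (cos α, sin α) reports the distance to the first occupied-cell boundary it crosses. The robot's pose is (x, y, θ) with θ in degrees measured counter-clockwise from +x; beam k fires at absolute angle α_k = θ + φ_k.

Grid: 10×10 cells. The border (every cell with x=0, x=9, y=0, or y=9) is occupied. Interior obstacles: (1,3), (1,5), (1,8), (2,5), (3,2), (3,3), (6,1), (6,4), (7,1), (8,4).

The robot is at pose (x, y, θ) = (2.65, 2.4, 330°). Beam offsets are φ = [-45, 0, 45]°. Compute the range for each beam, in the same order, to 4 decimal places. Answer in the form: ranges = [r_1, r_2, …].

ranges = [1.4494, 0.4041, 0.3623]

beam 1: φ=-45°, α=285°
  d=(0.2588,-0.9659)  start (2,2)  tX=1.3523 tY=0.4141  stride 1/|dx|=3.8637 1/|dy|=1.0353
    cross y-line → (2,1), t=0.4141
    cross x-line → (3,1), t=1.3523
    cross y-line → (3,0), t=1.4494 (wall)
  → r_1 = 1.4494
beam 2: φ=0°, α=330°
  d=(0.8660,-0.5000)  start (2,2)  tX=0.4041 tY=0.8000  stride 1/|dx|=1.1547 1/|dy|=2.0000
    cross x-line → (3,2), t=0.4041 (wall)
  → r_2 = 0.4041
beam 3: φ=45°, α=15°
  d=(0.9659,0.2588)  start (2,2)  tX=0.3623 tY=2.3182  stride 1/|dx|=1.0353 1/|dy|=3.8637
    cross x-line → (3,2), t=0.3623 (wall)
  → r_3 = 0.3623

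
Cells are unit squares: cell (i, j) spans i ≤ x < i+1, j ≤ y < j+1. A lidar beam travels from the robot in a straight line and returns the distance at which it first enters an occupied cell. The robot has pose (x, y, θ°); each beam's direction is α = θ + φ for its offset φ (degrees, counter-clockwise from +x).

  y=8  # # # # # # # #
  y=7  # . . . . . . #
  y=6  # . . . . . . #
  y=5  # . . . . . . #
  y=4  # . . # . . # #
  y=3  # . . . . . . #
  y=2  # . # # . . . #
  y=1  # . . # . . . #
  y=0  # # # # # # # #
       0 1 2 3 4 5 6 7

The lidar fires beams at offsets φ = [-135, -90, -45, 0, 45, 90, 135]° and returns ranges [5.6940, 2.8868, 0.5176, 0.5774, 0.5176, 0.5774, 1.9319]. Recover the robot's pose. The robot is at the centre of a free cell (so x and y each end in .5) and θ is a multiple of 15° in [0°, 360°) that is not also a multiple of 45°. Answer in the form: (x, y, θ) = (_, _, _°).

Candidates: 37 free-cell centres × 16 headings = 592 poses. Raycast each; keep the one whose scan matches to 4 dp.
  (4.5, 3.5, 165°): beam 1 = 1.7321 ≠ 5.6940 ✗
  (2.5, 1.5, 15°): beam 1 = 0.5774 ≠ 5.6940 ✗
  (3.5, 5.5, 120°): beam 1 = 2.5882 ≠ 5.6940 ✗
  …
  (6.5, 5.5, 300°): r_1=5.6940, r_2=2.8868, r_3=0.5176, r_4=0.5774, r_5=0.5176, r_6=0.5774, r_7=1.9319 — all match ✓
Only this pose fits every beam.

(x, y, θ) = (6.5, 5.5, 300°)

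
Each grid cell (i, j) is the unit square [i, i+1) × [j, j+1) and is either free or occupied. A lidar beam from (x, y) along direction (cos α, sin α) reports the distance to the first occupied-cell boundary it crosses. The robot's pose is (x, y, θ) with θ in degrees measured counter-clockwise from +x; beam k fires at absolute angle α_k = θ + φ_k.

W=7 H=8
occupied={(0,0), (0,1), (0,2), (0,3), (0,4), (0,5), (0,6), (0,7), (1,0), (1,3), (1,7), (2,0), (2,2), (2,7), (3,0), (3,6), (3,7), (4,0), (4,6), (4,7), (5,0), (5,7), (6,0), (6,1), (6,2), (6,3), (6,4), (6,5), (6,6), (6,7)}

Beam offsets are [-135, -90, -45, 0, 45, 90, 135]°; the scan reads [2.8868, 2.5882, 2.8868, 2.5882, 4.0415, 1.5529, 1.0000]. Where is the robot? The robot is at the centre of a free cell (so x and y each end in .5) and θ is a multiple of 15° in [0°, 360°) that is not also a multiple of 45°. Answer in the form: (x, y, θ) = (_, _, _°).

The pose lattice has 26·16 = 416 candidates. Test each by forward raycasting.
  (3.5, 3.5, 60°): beam 1 = 2.5882 ≠ 2.8868 ✗
  (5.5, 3.5, 195°): beam 1 = 1.0000 ≠ 2.8868 ✗
  (1.5, 6.5, 240°): beam 1 = 0.5176 ≠ 2.8868 ✗
  (5.5, 2.5, 210°): beam 1 = 1.9319 ≠ 2.8868 ✗
  …
  (3.5, 3.5, 75°): r_1=2.8868, r_2=2.5882, r_3=2.8868, r_4=2.5882, r_5=4.0415, r_6=1.5529, r_7=1.0000 — all match ✓
No second candidate reproduces the full scan.

(x, y, θ) = (3.5, 3.5, 75°)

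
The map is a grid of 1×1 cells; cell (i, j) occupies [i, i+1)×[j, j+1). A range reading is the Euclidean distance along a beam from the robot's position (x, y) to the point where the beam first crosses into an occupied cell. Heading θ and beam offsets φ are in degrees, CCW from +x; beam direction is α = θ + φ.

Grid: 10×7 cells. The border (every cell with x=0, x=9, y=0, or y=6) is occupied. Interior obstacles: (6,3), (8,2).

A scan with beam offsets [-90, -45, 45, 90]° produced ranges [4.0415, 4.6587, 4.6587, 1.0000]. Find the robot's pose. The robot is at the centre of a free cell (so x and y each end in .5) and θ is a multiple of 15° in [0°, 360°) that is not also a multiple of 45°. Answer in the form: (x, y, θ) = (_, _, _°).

(x, y, θ) = (4.5, 5.5, 300°)

The pose lattice has 38·16 = 608 candidates. Test each by forward raycasting.
  (3.5, 4.5, 255°): beam 1 = 2.5882 ≠ 4.0415 ✗
  (8.5, 1.5, 150°): beam 1 = 0.5774 ≠ 4.0415 ✗
  (1.5, 5.5, 15°): beam 1 = 4.6587 ≠ 4.0415 ✗
  …
  (4.5, 5.5, 300°): r_1=4.0415, r_2=4.6587, r_3=4.6587, r_4=1.0000 — all match ✓
No second candidate reproduces the full scan.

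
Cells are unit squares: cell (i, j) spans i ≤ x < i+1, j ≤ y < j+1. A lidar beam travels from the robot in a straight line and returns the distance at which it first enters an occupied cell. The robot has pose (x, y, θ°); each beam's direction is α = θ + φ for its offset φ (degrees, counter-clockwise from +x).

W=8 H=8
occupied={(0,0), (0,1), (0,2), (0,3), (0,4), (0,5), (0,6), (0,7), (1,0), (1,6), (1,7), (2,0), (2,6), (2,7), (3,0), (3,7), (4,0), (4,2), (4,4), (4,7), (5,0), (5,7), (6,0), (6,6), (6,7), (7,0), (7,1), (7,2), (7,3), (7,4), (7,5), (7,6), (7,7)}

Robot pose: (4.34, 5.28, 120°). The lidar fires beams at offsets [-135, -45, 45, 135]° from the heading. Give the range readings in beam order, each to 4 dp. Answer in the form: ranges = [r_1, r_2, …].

beam 1: φ=-135°, α=345°
  cosα=0.9659 sinα=-0.2588 | (4,5) | tMaxX 0.6833 tMaxY 1.0818 | tΔX 1.0353 tΔY 3.8637
    t=0.6833 [x] (5,5)
    t=1.0818 [y] (5,4)
    t=1.7186 [x] (6,4)
    t=2.7538 [x] (7,4) — stop
  → r_1 = 2.7538
beam 2: φ=-45°, α=75°
  cosα=0.2588 sinα=0.9659 | (4,5) | tMaxX 2.5500 tMaxY 0.7454 | tΔX 3.8637 tΔY 1.0353
    t=0.7454 [y] (4,6)
    t=1.7807 [y] (4,7) — stop
  → r_2 = 1.7807
beam 3: φ=45°, α=165°
  cosα=-0.9659 sinα=0.2588 | (4,5) | tMaxX 0.3520 tMaxY 2.7819 | tΔX 1.0353 tΔY 3.8637
    t=0.3520 [x] (3,5)
    t=1.3873 [x] (2,5)
    t=2.4225 [x] (1,5)
    t=2.7819 [y] (1,6) — stop
  → r_3 = 2.7819
beam 4: φ=135°, α=255°
  cosα=-0.2588 sinα=-0.9659 | (4,5) | tMaxX 1.3137 tMaxY 0.2899 | tΔX 3.8637 tΔY 1.0353
    t=0.2899 [y] (4,4) — stop
  → r_4 = 0.2899

ranges = [2.7538, 1.7807, 2.7819, 0.2899]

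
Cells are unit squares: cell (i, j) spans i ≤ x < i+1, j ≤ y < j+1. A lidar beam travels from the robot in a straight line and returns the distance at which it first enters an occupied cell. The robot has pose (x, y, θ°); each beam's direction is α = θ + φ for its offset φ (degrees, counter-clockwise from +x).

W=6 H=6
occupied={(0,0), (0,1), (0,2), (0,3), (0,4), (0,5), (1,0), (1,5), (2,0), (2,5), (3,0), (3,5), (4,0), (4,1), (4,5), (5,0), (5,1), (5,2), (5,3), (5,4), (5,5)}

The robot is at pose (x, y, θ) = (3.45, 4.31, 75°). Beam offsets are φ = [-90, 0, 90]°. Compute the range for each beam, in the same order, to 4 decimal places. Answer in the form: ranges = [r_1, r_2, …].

ranges = [1.6047, 0.7143, 2.5364]

beam 1: φ=-90°, α=345°
  dir = (cos 345°, sin 345°) = (0.9659, -0.2588); from cell (3,4)
  next x-line at t=0.5694, next y-line at t=1.1977; Δt_x=1.0353, Δt_y=3.8637
    x: enter (4,4) at t=0.5694
    y: enter (4,3) at t=1.1977
    x: enter (5,3) at t=1.6047 ← occupied
  → r_1 = 1.6047
beam 2: φ=0°, α=75°
  dir = (cos 75°, sin 75°) = (0.2588, 0.9659); from cell (3,4)
  next x-line at t=2.1250, next y-line at t=0.7143; Δt_x=3.8637, Δt_y=1.0353
    y: enter (3,5) at t=0.7143 ← occupied
  → r_2 = 0.7143
beam 3: φ=90°, α=165°
  dir = (cos 165°, sin 165°) = (-0.9659, 0.2588); from cell (3,4)
  next x-line at t=0.4659, next y-line at t=2.6660; Δt_x=1.0353, Δt_y=3.8637
    x: enter (2,4) at t=0.4659
    x: enter (1,4) at t=1.5012
    x: enter (0,4) at t=2.5364 ← occupied
  → r_3 = 2.5364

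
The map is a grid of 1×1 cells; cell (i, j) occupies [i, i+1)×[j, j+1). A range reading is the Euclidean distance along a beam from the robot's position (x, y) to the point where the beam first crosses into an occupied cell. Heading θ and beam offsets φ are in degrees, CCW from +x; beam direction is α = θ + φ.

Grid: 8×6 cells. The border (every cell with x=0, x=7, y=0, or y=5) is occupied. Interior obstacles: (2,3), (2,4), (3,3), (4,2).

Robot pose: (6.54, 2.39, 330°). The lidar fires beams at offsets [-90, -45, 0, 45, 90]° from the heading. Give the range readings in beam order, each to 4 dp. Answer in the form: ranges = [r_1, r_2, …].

ranges = [1.6050, 1.4390, 0.5312, 0.4762, 0.9200]

beam 1: φ=-90°, α=240°
  d=(-0.5000,-0.8660)  start (6,2)  tX=1.0800 tY=0.4503  stride 1/|dx|=2.0000 1/|dy|=1.1547
    cross y-line → (6,1), t=0.4503
    cross x-line → (5,1), t=1.0800
    cross y-line → (5,0), t=1.6050 (wall)
  → r_1 = 1.6050
beam 2: φ=-45°, α=285°
  d=(0.2588,-0.9659)  start (6,2)  tX=1.7773 tY=0.4038  stride 1/|dx|=3.8637 1/|dy|=1.0353
    cross y-line → (6,1), t=0.4038
    cross y-line → (6,0), t=1.4390 (wall)
  → r_2 = 1.4390
beam 3: φ=0°, α=330°
  d=(0.8660,-0.5000)  start (6,2)  tX=0.5312 tY=0.7800  stride 1/|dx|=1.1547 1/|dy|=2.0000
    cross x-line → (7,2), t=0.5312 (wall)
  → r_3 = 0.5312
beam 4: φ=45°, α=15°
  d=(0.9659,0.2588)  start (6,2)  tX=0.4762 tY=2.3569  stride 1/|dx|=1.0353 1/|dy|=3.8637
    cross x-line → (7,2), t=0.4762 (wall)
  → r_4 = 0.4762
beam 5: φ=90°, α=60°
  d=(0.5000,0.8660)  start (6,2)  tX=0.9200 tY=0.7044  stride 1/|dx|=2.0000 1/|dy|=1.1547
    cross y-line → (6,3), t=0.7044
    cross x-line → (7,3), t=0.9200 (wall)
  → r_5 = 0.9200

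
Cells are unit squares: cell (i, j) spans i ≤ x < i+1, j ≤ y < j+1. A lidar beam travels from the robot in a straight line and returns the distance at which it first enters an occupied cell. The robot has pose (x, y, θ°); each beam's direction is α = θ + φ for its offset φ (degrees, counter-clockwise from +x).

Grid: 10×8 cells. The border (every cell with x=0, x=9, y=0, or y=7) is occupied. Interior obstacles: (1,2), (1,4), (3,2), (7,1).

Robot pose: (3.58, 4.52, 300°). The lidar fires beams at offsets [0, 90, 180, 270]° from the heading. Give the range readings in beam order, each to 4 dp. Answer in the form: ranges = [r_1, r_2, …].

beam 1: φ=0°, α=300°
  dir = (cos 300°, sin 300°) = (0.5000, -0.8660); from cell (3,4)
  next x-line at t=0.8400, next y-line at t=0.6004; Δt_x=2.0000, Δt_y=1.1547
    y: enter (3,3) at t=0.6004
    x: enter (4,3) at t=0.8400
    y: enter (4,2) at t=1.7551
    x: enter (5,2) at t=2.8400
    y: enter (5,1) at t=2.9098
    y: enter (5,0) at t=4.0645 ← occupied
  → r_1 = 4.0645
beam 2: φ=90°, α=30°
  dir = (cos 30°, sin 30°) = (0.8660, 0.5000); from cell (3,4)
  next x-line at t=0.4850, next y-line at t=0.9600; Δt_x=1.1547, Δt_y=2.0000
    x: enter (4,4) at t=0.4850
    y: enter (4,5) at t=0.9600
    x: enter (5,5) at t=1.6397
    x: enter (6,5) at t=2.7944
    y: enter (6,6) at t=2.9600
    x: enter (7,6) at t=3.9491
    y: enter (7,7) at t=4.9600 ← occupied
  → r_2 = 4.9600
beam 3: φ=180°, α=120°
  dir = (cos 120°, sin 120°) = (-0.5000, 0.8660); from cell (3,4)
  next x-line at t=1.1600, next y-line at t=0.5543; Δt_x=2.0000, Δt_y=1.1547
    y: enter (3,5) at t=0.5543
    x: enter (2,5) at t=1.1600
    y: enter (2,6) at t=1.7090
    y: enter (2,7) at t=2.8637 ← occupied
  → r_3 = 2.8637
beam 4: φ=270°, α=210°
  dir = (cos 210°, sin 210°) = (-0.8660, -0.5000); from cell (3,4)
  next x-line at t=0.6697, next y-line at t=1.0400; Δt_x=1.1547, Δt_y=2.0000
    x: enter (2,4) at t=0.6697
    y: enter (2,3) at t=1.0400
    x: enter (1,3) at t=1.8244
    x: enter (0,3) at t=2.9791 ← occupied
  → r_4 = 2.9791

ranges = [4.0645, 4.9600, 2.8637, 2.9791]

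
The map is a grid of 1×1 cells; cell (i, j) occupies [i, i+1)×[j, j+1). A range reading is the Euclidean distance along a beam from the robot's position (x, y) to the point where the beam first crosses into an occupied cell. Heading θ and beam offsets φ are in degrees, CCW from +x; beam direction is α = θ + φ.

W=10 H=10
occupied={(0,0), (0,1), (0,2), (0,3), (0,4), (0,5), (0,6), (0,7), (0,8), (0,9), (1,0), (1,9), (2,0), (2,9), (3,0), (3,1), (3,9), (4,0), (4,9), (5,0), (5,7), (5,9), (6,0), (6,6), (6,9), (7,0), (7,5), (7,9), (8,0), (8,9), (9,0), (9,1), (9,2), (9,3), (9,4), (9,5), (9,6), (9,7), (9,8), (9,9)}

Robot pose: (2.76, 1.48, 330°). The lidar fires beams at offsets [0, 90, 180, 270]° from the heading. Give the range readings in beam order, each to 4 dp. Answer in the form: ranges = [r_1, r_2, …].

ranges = [0.2771, 0.4800, 2.0323, 0.5543]

beam 1: φ=0°, α=330°
  direction (0.8660, -0.5000); cell (2,1); t to first gridline: x 0.2771, y 0.9600 (then +1.1547 / +2.0000)
    (3,1) via x @ 0.2771  # hit
  → r_1 = 0.2771
beam 2: φ=90°, α=60°
  direction (0.5000, 0.8660); cell (2,1); t to first gridline: x 0.4800, y 0.6004 (then +2.0000 / +1.1547)
    (3,1) via x @ 0.4800  # hit
  → r_2 = 0.4800
beam 3: φ=180°, α=150°
  direction (-0.8660, 0.5000); cell (2,1); t to first gridline: x 0.8776, y 1.0400 (then +1.1547 / +2.0000)
    (1,1) via x @ 0.8776
    (1,2) via y @ 1.0400
    (0,2) via x @ 2.0323  # hit
  → r_3 = 2.0323
beam 4: φ=270°, α=240°
  direction (-0.5000, -0.8660); cell (2,1); t to first gridline: x 1.5200, y 0.5543 (then +2.0000 / +1.1547)
    (2,0) via y @ 0.5543  # hit
  → r_4 = 0.5543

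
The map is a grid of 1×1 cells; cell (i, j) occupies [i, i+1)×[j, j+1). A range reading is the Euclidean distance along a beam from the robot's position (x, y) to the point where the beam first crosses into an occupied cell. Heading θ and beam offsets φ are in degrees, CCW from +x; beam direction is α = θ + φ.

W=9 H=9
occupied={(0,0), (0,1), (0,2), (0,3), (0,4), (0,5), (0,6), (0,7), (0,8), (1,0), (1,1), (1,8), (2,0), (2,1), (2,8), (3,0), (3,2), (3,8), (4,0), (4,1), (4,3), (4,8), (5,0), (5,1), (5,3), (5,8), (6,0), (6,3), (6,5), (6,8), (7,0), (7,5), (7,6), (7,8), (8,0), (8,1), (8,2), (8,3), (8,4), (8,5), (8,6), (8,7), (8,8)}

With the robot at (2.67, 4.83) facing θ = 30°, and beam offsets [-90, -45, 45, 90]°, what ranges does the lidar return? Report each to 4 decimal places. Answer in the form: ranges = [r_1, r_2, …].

beam 1: φ=-90°, α=300°
  direction (0.5000, -0.8660); cell (2,4); t to first gridline: x 0.6600, y 0.9584 (then +2.0000 / +1.1547)
    (3,4) via x @ 0.6600
    (3,3) via y @ 0.9584
    (3,2) via y @ 2.1131  # hit
  → r_1 = 2.1131
beam 2: φ=-45°, α=345°
  direction (0.9659, -0.2588); cell (2,4); t to first gridline: x 0.3416, y 3.2069 (then +1.0353 / +3.8637)
    (3,4) via x @ 0.3416
    (4,4) via x @ 1.3769
    (5,4) via x @ 2.4122
    (5,3) via y @ 3.2069  # hit
  → r_2 = 3.2069
beam 3: φ=45°, α=75°
  direction (0.2588, 0.9659); cell (2,4); t to first gridline: x 1.2750, y 0.1760 (then +3.8637 / +1.0353)
    (2,5) via y @ 0.1760
    (2,6) via y @ 1.2113
    (3,6) via x @ 1.2750
    (3,7) via y @ 2.2465
    (3,8) via y @ 3.2818  # hit
  → r_3 = 3.2818
beam 4: φ=90°, α=120°
  direction (-0.5000, 0.8660); cell (2,4); t to first gridline: x 1.3400, y 0.1963 (then +2.0000 / +1.1547)
    (2,5) via y @ 0.1963
    (1,5) via x @ 1.3400
    (1,6) via y @ 1.3510
    (1,7) via y @ 2.5057
    (0,7) via x @ 3.3400  # hit
  → r_4 = 3.3400

ranges = [2.1131, 3.2069, 3.2818, 3.3400]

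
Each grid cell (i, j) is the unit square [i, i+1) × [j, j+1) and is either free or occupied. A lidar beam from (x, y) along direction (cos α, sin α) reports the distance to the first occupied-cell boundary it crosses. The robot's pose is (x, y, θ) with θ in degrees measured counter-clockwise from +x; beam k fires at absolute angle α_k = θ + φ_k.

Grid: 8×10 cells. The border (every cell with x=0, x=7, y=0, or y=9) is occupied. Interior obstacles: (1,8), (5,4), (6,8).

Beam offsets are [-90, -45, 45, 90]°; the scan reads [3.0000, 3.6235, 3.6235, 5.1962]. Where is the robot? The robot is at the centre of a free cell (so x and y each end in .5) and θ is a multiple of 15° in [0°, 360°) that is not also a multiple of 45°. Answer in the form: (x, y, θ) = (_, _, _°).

Enumerate (i+0.5, j+0.5, θ) over the 45 free cells and 16 admissible headings. For each, cast all 4 beams and compare to the given ranges.
  (5.5, 1.5, 345°): beam 1 = 0.5176 ≠ 3.0000 ✗
  (3.5, 7.5, 300°): beam 1 = 2.8868 ≠ 3.0000 ✗
  (4.5, 1.5, 120°): beam 1 = 2.8868 ≠ 3.0000 ✗
  (4.5, 6.5, 165°): beam 1 = 2.5882 ≠ 3.0000 ✗
  …
  (4.5, 5.5, 150°): r_1=3.0000, r_2=3.6235, r_3=3.6235, r_4=5.1962 — all match ✓
No second candidate reproduces the full scan.

(x, y, θ) = (4.5, 5.5, 150°)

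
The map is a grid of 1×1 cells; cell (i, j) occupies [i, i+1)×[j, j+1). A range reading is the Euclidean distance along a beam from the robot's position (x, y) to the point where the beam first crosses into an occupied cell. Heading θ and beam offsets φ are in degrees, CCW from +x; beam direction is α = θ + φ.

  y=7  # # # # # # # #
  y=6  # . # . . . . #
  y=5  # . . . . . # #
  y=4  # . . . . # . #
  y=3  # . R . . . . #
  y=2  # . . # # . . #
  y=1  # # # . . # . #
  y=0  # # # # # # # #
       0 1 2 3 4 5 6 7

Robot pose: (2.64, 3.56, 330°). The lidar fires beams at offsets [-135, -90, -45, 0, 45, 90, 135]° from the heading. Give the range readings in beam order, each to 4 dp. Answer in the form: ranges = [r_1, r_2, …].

beam 1: φ=-135°, α=195°
  d=(-0.9659,-0.2588)  start (2,3)  tX=0.6626 tY=2.1637  stride 1/|dx|=1.0353 1/|dy|=3.8637
    cross x-line → (1,3), t=0.6626
    cross x-line → (0,3), t=1.6979 (wall)
  → r_1 = 1.6979
beam 2: φ=-90°, α=240°
  d=(-0.5000,-0.8660)  start (2,3)  tX=1.2800 tY=0.6466  stride 1/|dx|=2.0000 1/|dy|=1.1547
    cross y-line → (2,2), t=0.6466
    cross x-line → (1,2), t=1.2800
    cross y-line → (1,1), t=1.8013 (wall)
  → r_2 = 1.8013
beam 3: φ=-45°, α=285°
  d=(0.2588,-0.9659)  start (2,3)  tX=1.3909 tY=0.5798  stride 1/|dx|=3.8637 1/|dy|=1.0353
    cross y-line → (2,2), t=0.5798
    cross x-line → (3,2), t=1.3909 (wall)
  → r_3 = 1.3909
beam 4: φ=0°, α=330°
  d=(0.8660,-0.5000)  start (2,3)  tX=0.4157 tY=1.1200  stride 1/|dx|=1.1547 1/|dy|=2.0000
    cross x-line → (3,3), t=0.4157
    cross y-line → (3,2), t=1.1200 (wall)
  → r_4 = 1.1200
beam 5: φ=45°, α=15°
  d=(0.9659,0.2588)  start (2,3)  tX=0.3727 tY=1.7000  stride 1/|dx|=1.0353 1/|dy|=3.8637
    cross x-line → (3,3), t=0.3727
    cross x-line → (4,3), t=1.4080
    cross y-line → (4,4), t=1.7000
    cross x-line → (5,4), t=2.4433 (wall)
  → r_5 = 2.4433
beam 6: φ=90°, α=60°
  d=(0.5000,0.8660)  start (2,3)  tX=0.7200 tY=0.5081  stride 1/|dx|=2.0000 1/|dy|=1.1547
    cross y-line → (2,4), t=0.5081
    cross x-line → (3,4), t=0.7200
    cross y-line → (3,5), t=1.6628
    cross x-line → (4,5), t=2.7200
    cross y-line → (4,6), t=2.8175
    cross y-line → (4,7), t=3.9722 (wall)
  → r_6 = 3.9722
beam 7: φ=135°, α=105°
  d=(-0.2588,0.9659)  start (2,3)  tX=2.4728 tY=0.4555  stride 1/|dx|=3.8637 1/|dy|=1.0353
    cross y-line → (2,4), t=0.4555
    cross y-line → (2,5), t=1.4908
    cross x-line → (1,5), t=2.4728
    cross y-line → (1,6), t=2.5261
    cross y-line → (1,7), t=3.5614 (wall)
  → r_7 = 3.5614

ranges = [1.6979, 1.8013, 1.3909, 1.1200, 2.4433, 3.9722, 3.5614]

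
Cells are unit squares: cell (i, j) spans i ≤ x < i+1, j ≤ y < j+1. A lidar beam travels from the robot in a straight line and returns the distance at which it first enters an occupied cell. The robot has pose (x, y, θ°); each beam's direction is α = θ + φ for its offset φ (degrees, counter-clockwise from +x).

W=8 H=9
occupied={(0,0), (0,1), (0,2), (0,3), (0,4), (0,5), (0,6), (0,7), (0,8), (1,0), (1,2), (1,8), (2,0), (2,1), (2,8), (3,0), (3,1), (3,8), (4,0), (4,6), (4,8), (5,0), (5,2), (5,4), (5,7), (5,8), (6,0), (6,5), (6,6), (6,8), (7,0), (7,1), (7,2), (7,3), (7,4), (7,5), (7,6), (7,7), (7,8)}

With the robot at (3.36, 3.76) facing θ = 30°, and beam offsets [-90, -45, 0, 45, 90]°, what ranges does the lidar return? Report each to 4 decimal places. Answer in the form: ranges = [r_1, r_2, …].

beam 1: φ=-90°, α=300°
  d=(0.5000,-0.8660)  start (3,3)  tX=1.2800 tY=0.8776  stride 1/|dx|=2.0000 1/|dy|=1.1547
    cross y-line → (3,2), t=0.8776
    cross x-line → (4,2), t=1.2800
    cross y-line → (4,1), t=2.0323
    cross y-line → (4,0), t=3.1870 (wall)
  → r_1 = 3.1870
beam 2: φ=-45°, α=345°
  d=(0.9659,-0.2588)  start (3,3)  tX=0.6626 tY=2.9364  stride 1/|dx|=1.0353 1/|dy|=3.8637
    cross x-line → (4,3), t=0.6626
    cross x-line → (5,3), t=1.6979
    cross x-line → (6,3), t=2.7331
    cross y-line → (6,2), t=2.9364
    cross x-line → (7,2), t=3.7684 (wall)
  → r_2 = 3.7684
beam 3: φ=0°, α=30°
  d=(0.8660,0.5000)  start (3,3)  tX=0.7390 tY=0.4800  stride 1/|dx|=1.1547 1/|dy|=2.0000
    cross y-line → (3,4), t=0.4800
    cross x-line → (4,4), t=0.7390
    cross x-line → (5,4), t=1.8937 (wall)
  → r_3 = 1.8937
beam 4: φ=45°, α=75°
  d=(0.2588,0.9659)  start (3,3)  tX=2.4728 tY=0.2485  stride 1/|dx|=3.8637 1/|dy|=1.0353
    cross y-line → (3,4), t=0.2485
    cross y-line → (3,5), t=1.2837
    cross y-line → (3,6), t=2.3190
    cross x-line → (4,6), t=2.4728 (wall)
  → r_4 = 2.4728
beam 5: φ=90°, α=120°
  d=(-0.5000,0.8660)  start (3,3)  tX=0.7200 tY=0.2771  stride 1/|dx|=2.0000 1/|dy|=1.1547
    cross y-line → (3,4), t=0.2771
    cross x-line → (2,4), t=0.7200
    cross y-line → (2,5), t=1.4318
    cross y-line → (2,6), t=2.5865
    cross x-line → (1,6), t=2.7200
    cross y-line → (1,7), t=3.7412
    cross x-line → (0,7), t=4.7200 (wall)
  → r_5 = 4.7200

ranges = [3.1870, 3.7684, 1.8937, 2.4728, 4.7200]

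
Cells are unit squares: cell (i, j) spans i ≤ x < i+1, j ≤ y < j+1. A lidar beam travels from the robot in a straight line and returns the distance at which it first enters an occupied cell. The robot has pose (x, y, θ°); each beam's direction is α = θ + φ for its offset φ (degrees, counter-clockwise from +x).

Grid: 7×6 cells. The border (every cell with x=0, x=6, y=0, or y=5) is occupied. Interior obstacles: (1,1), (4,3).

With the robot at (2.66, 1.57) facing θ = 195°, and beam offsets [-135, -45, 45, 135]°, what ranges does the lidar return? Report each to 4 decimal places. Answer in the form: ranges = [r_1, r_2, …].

ranges = [2.6800, 0.7621, 0.6582, 1.1400]

beam 1: φ=-135°, α=60°
  d=(0.5000,0.8660)  start (2,1)  tX=0.6800 tY=0.4965  stride 1/|dx|=2.0000 1/|dy|=1.1547
    cross y-line → (2,2), t=0.4965
    cross x-line → (3,2), t=0.6800
    cross y-line → (3,3), t=1.6512
    cross x-line → (4,3), t=2.6800 (wall)
  → r_1 = 2.6800
beam 2: φ=-45°, α=150°
  d=(-0.8660,0.5000)  start (2,1)  tX=0.7621 tY=0.8600  stride 1/|dx|=1.1547 1/|dy|=2.0000
    cross x-line → (1,1), t=0.7621 (wall)
  → r_2 = 0.7621
beam 3: φ=45°, α=240°
  d=(-0.5000,-0.8660)  start (2,1)  tX=1.3200 tY=0.6582  stride 1/|dx|=2.0000 1/|dy|=1.1547
    cross y-line → (2,0), t=0.6582 (wall)
  → r_3 = 0.6582
beam 4: φ=135°, α=330°
  d=(0.8660,-0.5000)  start (2,1)  tX=0.3926 tY=1.1400  stride 1/|dx|=1.1547 1/|dy|=2.0000
    cross x-line → (3,1), t=0.3926
    cross y-line → (3,0), t=1.1400 (wall)
  → r_4 = 1.1400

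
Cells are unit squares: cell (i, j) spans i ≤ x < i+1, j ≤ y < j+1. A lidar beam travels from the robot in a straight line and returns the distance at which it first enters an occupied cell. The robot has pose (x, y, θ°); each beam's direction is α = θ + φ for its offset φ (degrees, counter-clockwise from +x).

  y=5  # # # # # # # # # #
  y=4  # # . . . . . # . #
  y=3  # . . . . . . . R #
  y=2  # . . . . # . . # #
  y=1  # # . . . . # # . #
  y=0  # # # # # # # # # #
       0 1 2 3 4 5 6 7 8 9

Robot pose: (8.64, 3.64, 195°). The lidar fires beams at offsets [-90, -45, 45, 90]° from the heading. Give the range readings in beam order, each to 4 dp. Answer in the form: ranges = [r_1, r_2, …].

ranges = [1.4080, 0.7390, 0.7390, 0.6626]

beam 1: φ=-90°, α=105°
  cosα=-0.2588 sinα=0.9659 | (8,3) | tMaxX 2.4728 tMaxY 0.3727 | tΔX 3.8637 tΔY 1.0353
    t=0.3727 [y] (8,4)
    t=1.4080 [y] (8,5) — stop
  → r_1 = 1.4080
beam 2: φ=-45°, α=150°
  cosα=-0.8660 sinα=0.5000 | (8,3) | tMaxX 0.7390 tMaxY 0.7200 | tΔX 1.1547 tΔY 2.0000
    t=0.7200 [y] (8,4)
    t=0.7390 [x] (7,4) — stop
  → r_2 = 0.7390
beam 3: φ=45°, α=240°
  cosα=-0.5000 sinα=-0.8660 | (8,3) | tMaxX 1.2800 tMaxY 0.7390 | tΔX 2.0000 tΔY 1.1547
    t=0.7390 [y] (8,2) — stop
  → r_3 = 0.7390
beam 4: φ=90°, α=285°
  cosα=0.2588 sinα=-0.9659 | (8,3) | tMaxX 1.3909 tMaxY 0.6626 | tΔX 3.8637 tΔY 1.0353
    t=0.6626 [y] (8,2) — stop
  → r_4 = 0.6626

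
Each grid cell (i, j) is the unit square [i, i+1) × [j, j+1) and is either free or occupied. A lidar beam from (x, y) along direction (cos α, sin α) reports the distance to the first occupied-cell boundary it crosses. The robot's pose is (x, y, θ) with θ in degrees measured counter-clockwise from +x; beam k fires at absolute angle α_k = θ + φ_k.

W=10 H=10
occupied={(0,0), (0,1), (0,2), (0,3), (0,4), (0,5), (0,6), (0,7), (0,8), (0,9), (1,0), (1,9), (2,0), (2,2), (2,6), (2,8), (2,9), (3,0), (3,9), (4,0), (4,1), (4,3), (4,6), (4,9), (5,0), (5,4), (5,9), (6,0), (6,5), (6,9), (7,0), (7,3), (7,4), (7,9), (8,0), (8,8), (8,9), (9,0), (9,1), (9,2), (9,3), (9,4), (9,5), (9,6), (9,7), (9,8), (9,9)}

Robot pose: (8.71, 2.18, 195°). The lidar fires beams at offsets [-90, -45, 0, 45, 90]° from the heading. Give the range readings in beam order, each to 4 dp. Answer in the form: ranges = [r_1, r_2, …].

ranges = [2.7432, 1.6400, 3.8409, 1.3625, 1.1205]

beam 1: φ=-90°, α=105°
  d=(-0.2588,0.9659)  start (8,2)  tX=2.7432 tY=0.8489  stride 1/|dx|=3.8637 1/|dy|=1.0353
    cross y-line → (8,3), t=0.8489
    cross y-line → (8,4), t=1.8842
    cross x-line → (7,4), t=2.7432 (wall)
  → r_1 = 2.7432
beam 2: φ=-45°, α=150°
  d=(-0.8660,0.5000)  start (8,2)  tX=0.8198 tY=1.6400  stride 1/|dx|=1.1547 1/|dy|=2.0000
    cross x-line → (7,2), t=0.8198
    cross y-line → (7,3), t=1.6400 (wall)
  → r_2 = 1.6400
beam 3: φ=0°, α=195°
  d=(-0.9659,-0.2588)  start (8,2)  tX=0.7350 tY=0.6955  stride 1/|dx|=1.0353 1/|dy|=3.8637
    cross y-line → (8,1), t=0.6955
    cross x-line → (7,1), t=0.7350
    cross x-line → (6,1), t=1.7703
    cross x-line → (5,1), t=2.8056
    cross x-line → (4,1), t=3.8409 (wall)
  → r_3 = 3.8409
beam 4: φ=45°, α=240°
  d=(-0.5000,-0.8660)  start (8,2)  tX=1.4200 tY=0.2078  stride 1/|dx|=2.0000 1/|dy|=1.1547
    cross y-line → (8,1), t=0.2078
    cross y-line → (8,0), t=1.3625 (wall)
  → r_4 = 1.3625
beam 5: φ=90°, α=285°
  d=(0.2588,-0.9659)  start (8,2)  tX=1.1205 tY=0.1863  stride 1/|dx|=3.8637 1/|dy|=1.0353
    cross y-line → (8,1), t=0.1863
    cross x-line → (9,1), t=1.1205 (wall)
  → r_5 = 1.1205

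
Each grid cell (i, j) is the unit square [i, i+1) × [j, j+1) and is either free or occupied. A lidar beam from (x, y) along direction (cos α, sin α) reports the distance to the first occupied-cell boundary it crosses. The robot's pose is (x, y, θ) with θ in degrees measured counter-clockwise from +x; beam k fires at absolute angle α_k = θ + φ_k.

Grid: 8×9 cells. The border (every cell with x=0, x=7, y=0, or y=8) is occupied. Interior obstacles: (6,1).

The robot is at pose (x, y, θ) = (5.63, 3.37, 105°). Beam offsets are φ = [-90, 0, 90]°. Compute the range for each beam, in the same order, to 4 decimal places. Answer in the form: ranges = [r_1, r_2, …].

ranges = [1.4183, 4.7933, 4.7933]

beam 1: φ=-90°, α=15°
  dir = (cos 15°, sin 15°) = (0.9659, 0.2588); from cell (5,3)
  next x-line at t=0.3831, next y-line at t=2.4341; Δt_x=1.0353, Δt_y=3.8637
    x: enter (6,3) at t=0.3831
    x: enter (7,3) at t=1.4183 ← occupied
  → r_1 = 1.4183
beam 2: φ=0°, α=105°
  dir = (cos 105°, sin 105°) = (-0.2588, 0.9659); from cell (5,3)
  next x-line at t=2.4341, next y-line at t=0.6522; Δt_x=3.8637, Δt_y=1.0353
    y: enter (5,4) at t=0.6522
    y: enter (5,5) at t=1.6875
    x: enter (4,5) at t=2.4341
    y: enter (4,6) at t=2.7228
    y: enter (4,7) at t=3.7581
    y: enter (4,8) at t=4.7933 ← occupied
  → r_2 = 4.7933
beam 3: φ=90°, α=195°
  dir = (cos 195°, sin 195°) = (-0.9659, -0.2588); from cell (5,3)
  next x-line at t=0.6522, next y-line at t=1.4296; Δt_x=1.0353, Δt_y=3.8637
    x: enter (4,3) at t=0.6522
    y: enter (4,2) at t=1.4296
    x: enter (3,2) at t=1.6875
    x: enter (2,2) at t=2.7228
    x: enter (1,2) at t=3.7581
    x: enter (0,2) at t=4.7933 ← occupied
  → r_3 = 4.7933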